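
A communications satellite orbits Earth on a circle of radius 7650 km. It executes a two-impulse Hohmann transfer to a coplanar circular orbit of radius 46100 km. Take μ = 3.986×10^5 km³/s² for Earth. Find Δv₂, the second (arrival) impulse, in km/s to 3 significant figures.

Semi-major axis of the transfer orbit: a_t = (7650 + 46100)/2 = 26875 km.
On the circular orbit at r = 46100 km, v_c = √(μ/r) = 2.9405 km/s.
Vis-viva on the transfer ellipse at r = 46100 km gives v_t = √[μ(2/r − 1/a_t)] = 1.5688 km/s.
Δv₂ = |v_t − v_c| = |1.5688 − 2.9405| = 1.372 km/s.

Δv₂ = 1.37 km/s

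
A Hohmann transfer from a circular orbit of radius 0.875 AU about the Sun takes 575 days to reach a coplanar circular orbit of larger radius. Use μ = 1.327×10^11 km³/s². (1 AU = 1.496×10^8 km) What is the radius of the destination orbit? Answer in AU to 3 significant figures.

In km: r₁ = 0.875 × 1.496×10^8 = 1.309×10^8 km.
Transfer time t = 575 days = 4.968×10^7 s, and t = π√(a_t³/μ).
So a_t = (μ t²/π²)^(1/3) = (1.327×10^11 × (4.968×10^7)² / π²)^(1/3) = 3.2135×10^8 km.
Since a_t = (r₁ + r₂)/2, r₂ = 2a_t − r₁ = 2×3.2135×10^8 − 1.309×10^8 = 5.118×10^8 km.
In AU: r₂ = 5.118×10^8 / 1.496×10^8 = 3.42 AU.

r₂ = 3.42 AU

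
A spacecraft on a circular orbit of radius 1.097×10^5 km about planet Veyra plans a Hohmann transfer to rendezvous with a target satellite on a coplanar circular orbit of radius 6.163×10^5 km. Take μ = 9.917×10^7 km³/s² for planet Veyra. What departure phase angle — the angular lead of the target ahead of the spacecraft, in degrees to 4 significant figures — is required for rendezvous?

φ = 98.63°

Semi-major axis of the transfer orbit: a_t = (1.097×10^5 + 6.163×10^5)/2 = 3.630×10^5 km.
Transfer time t = π√(a_t³/μ) = 68995 s.
Target angular speed ω₂ = √(μ/r₂³) = 2.0583×10^-5 rad/s.
Angle swept by the target during transfer: ω₂·t = 1.4201 rad = 81.37°.
The spacecraft traverses 180° on the transfer ellipse, so the target must lead by 180° − 81.37° = 98.63°.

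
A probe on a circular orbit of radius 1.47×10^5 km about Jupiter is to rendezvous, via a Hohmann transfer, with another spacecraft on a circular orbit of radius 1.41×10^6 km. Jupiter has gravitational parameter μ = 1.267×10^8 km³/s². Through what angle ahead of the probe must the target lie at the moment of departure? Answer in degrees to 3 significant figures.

φ = 106°

The Hohmann ellipse has a_t = (r₁ + r₂)/2 = 7.785×10^5 km.
The half-period of the transfer ellipse is t = π√(a_t³/μ) = 1.917×10^5 s.
Target angular speed ω₂ = √(μ/r₂³) = 6.723×10^-6 rad/s.
Angle swept by the target during transfer: ω₂·t = 1.289 rad = 73.85°.
Arrival is 180° from departure on the ellipse, so φ = 180° − 73.85° = 106°.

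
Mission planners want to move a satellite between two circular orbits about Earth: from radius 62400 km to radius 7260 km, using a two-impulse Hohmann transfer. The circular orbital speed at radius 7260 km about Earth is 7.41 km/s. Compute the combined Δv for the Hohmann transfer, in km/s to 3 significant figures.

From the circular-orbit relation v² = μ/r at r = 7260 km: μ = v²r = (7.41)² × 7260 = 3.98633×10^5 km³/s².
The Hohmann ellipse has a_t = (r₁ + r₂)/2 = 34830 km.
Circular speed at r₁: v₁ = √(μ/r₁) = √(3.98633×10^5/62400) = 2.528 km/s.
Transfer-orbit speed at r₁ (v² = μ(2/r − 1/a)): v_a = √[μ(2/r₁ − 1/a_t)] = 1.154 km/s.
First burn Δv₁ = |v_a − v₁| = 1.374 km/s.
Circular speed at r₂: v₂ = √(μ/r₂) = 7.410 km/s.
Transfer-orbit speed at r₂: v_p = √[μ(2/r₂ − 1/a_t)] = 9.918 km/s.
Second burn Δv₂ = |v₂ − v_p| = 2.508 km/s.
Total Δv = Δv₁ + Δv₂ = 3.882 km/s.

Δv = 3.88 km/s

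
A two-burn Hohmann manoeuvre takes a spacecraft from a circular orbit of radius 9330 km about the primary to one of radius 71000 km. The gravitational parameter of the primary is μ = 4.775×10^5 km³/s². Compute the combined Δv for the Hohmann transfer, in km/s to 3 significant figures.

Transfer-ellipse semi-major axis a_t = (r₁ + r₂)/2 = (9330 + 71000)/2 = 40165 km.
At r₁ the circular-orbit speed is v₁ = √(μ/r₁) = 7.154 km/s.
Transfer-orbit speed at r₁ (vis-viva equation): v_p = √[μ(2/r₁ − 1/a_t)] = 9.512 km/s.
First burn Δv₁ = |v_p − v₁| = 2.358 km/s.
Circular speed at r₂: v₂ = √(μ/r₂) = 2.593 km/s.
Transfer-orbit speed at r₂: v_a = √[μ(2/r₂ − 1/a_t)] = 1.250 km/s.
Second burn Δv₂ = |v₂ − v_a| = 1.343 km/s.
Total Δv = Δv₁ + Δv₂ = 3.701 km/s.

Δv = 3.70 km/s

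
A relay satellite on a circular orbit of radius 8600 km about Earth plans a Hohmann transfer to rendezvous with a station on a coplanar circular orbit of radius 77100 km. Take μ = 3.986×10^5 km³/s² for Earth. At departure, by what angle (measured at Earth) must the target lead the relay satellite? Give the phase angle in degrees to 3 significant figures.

Transfer-ellipse semi-major axis a_t = (r₁ + r₂)/2 = (8600 + 77100)/2 = 42850 km.
The half-period of the transfer ellipse is t = π√(a_t³/μ) = 44140 s.
The target's mean motion on its circular orbit is ω₂ = √(μ/r₂³) = 2.949×10^-5 rad/s.
Angle swept by the target during transfer: ω₂·t = 1.3017 rad = 74.58°.
Arrival is 180° from departure on the ellipse, so φ = 180° − 74.58° = 105°.

φ = 105°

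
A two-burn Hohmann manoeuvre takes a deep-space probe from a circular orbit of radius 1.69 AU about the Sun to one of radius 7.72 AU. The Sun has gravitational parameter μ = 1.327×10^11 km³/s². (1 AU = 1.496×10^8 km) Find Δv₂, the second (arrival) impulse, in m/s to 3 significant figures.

Δv₂ = 4290 m/s

In km: r₁ = 1.69 × 1.496×10^8 = 2.52824×10^8 km; r₂ = 7.72 × 1.496×10^8 = 1.154912×10^9 km.
Semi-major axis of the transfer orbit: a_t = (2.52824×10^8 + 1.154912×10^9)/2 = 7.03868×10^8 km.
Circular speed at r = 1.154912×10^9 km: v_c = √(μ/r) = 10.719 km/s.
Vis-viva on the transfer ellipse at r = 1.154912×10^9 km gives v_t = √[μ(2/r − 1/a_t)] = 6.4243 km/s.
Δv₂ = |v_t − v_c| = |6.4243 − 10.719| = 4.295 km/s.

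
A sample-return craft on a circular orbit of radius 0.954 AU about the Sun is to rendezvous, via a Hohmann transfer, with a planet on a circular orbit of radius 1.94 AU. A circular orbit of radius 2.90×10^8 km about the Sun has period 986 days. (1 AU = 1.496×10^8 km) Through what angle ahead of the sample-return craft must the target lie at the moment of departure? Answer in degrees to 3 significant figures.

From Kepler's third law T² = 4π²r³/μ at r = 2.90×10^8 km, T = 986 days = 986 × 86400 s = 8.51904×10^7 s: μ = 4π²r³/T² = 1.32670×10^11 km³/s².
In km: r₁ = 0.954 × 1.496×10^8 = 1.427184×10^8 km; r₂ = 1.94 × 1.496×10^8 = 2.90224×10^8 km.
The Hohmann ellipse has a_t = (r₁ + r₂)/2 = 2.164712×10^8 km.
The half-period of the transfer ellipse is t = π√(a_t³/μ) = 2.747×10^7 s.
The target's mean motion on its circular orbit is ω₂ = √(μ/r₂³) = 7.367×10^-8 rad/s.
Angle swept by the target during transfer: ω₂·t = 2.024 rad = 116.0°.
The sample-return craft traverses 180° on the transfer ellipse, so the target must lead by 180° − 116.0° = 64.0°.

φ = 64.0°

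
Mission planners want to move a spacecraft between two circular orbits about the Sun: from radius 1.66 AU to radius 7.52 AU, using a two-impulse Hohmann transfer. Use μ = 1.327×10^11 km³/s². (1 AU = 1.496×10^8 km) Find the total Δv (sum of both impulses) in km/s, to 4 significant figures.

In km: r₁ = 1.66 × 1.496×10^8 = 2.48336×10^8 km; r₂ = 7.52 × 1.496×10^8 = 1.124992×10^9 km.
Semi-major axis of the transfer orbit: a_t = (2.48336×10^8 + 1.124992×10^9)/2 = 6.86664×10^8 km.
Circular speed at r₁: v₁ = √(μ/r₁) = √(1.327×10^11/2.48336×10^8) = 23.116 km/s.
Transfer-orbit speed at r₁ (vis-viva equation): v_p = √[μ(2/r₁ − 1/a_t)] = 29.588 km/s.
First burn Δv₁ = |v_p − v₁| = 6.472 km/s.
At r₂, v₂ = √(μ/r₂) = 10.86 km/s.
Transfer-orbit speed at r₂: v_a = √[μ(2/r₂ − 1/a_t)] = 6.531 km/s.
Second burn Δv₂ = |v₂ − v_a| = 4.329 km/s.
Total Δv = Δv₁ + Δv₂ = 10.80 km/s.

Δv = 10.80 km/s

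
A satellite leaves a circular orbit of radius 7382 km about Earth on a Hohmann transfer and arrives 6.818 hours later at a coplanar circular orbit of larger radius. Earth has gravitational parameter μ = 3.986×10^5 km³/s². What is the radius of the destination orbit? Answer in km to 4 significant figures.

Transfer time t = 6.818 hours = 24544.8 s, and t = π√(a_t³/μ).
So a_t = (μ t²/π²)^(1/3) = (3.986×10^5 × (24544.8)² / π²)^(1/3) = 28977 km.
Since a_t = (r₁ + r₂)/2, r₂ = 2a_t − r₁ = 2×28977 − 7382 = 50572 km.

r₂ = 50570 km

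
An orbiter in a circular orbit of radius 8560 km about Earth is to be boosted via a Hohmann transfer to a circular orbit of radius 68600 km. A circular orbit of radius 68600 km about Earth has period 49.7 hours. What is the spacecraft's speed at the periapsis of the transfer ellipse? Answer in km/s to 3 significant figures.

v = 9.09 km/s

From Kepler's third law T² = 4π²r³/μ at r = 68600 km, T = 49.7 hours = 49.7 × 3600 s = 1.7892×10^5 s: μ = 4π²r³/T² = 3.98120×10^5 km³/s².
The Hohmann ellipse has a_t = (r₁ + r₂)/2 = 38580 km.
The periapsis of the transfer ellipse is at r = 8560 km.
Applying v² = μ(2/r − 1/a_t): v = 9.094 km/s.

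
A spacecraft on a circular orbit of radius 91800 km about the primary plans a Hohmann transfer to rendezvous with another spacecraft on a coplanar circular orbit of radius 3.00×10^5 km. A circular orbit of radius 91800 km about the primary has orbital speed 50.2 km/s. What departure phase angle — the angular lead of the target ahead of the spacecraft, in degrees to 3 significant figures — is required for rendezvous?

From the circular-orbit relation v² = μ/r at r = 91800 km: μ = v²r = (50.2)² × 91800 = 2.31340×10^8 km³/s².
Transfer-ellipse semi-major axis a_t = (r₁ + r₂)/2 = (91800 + 3.000×10^5)/2 = 1.959×10^5 km.
The half-period of the transfer ellipse is t = π√(a_t³/μ) = 17909.2 s.
The target's mean motion on its circular orbit is ω₂ = √(μ/r₂³) = 9.25642×10^-5 rad/s.
Angle swept by the target during transfer: ω₂·t = 1.6578 rad = 94.98°.
Arrival is 180° from departure on the ellipse, so φ = 180° − 94.98° = 85.0°.

φ = 85.0°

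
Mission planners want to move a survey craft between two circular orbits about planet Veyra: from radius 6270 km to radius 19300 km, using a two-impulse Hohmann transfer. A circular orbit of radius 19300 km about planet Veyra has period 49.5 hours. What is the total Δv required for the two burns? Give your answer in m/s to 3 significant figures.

From Kepler's third law T² = 4π²r³/μ at r = 19300 km, T = 49.5 hours = 49.5 × 3600 s = 1.782×10^5 s: μ = 4π²r³/T² = 8937.50 km³/s².
Transfer-ellipse semi-major axis a_t = (r₁ + r₂)/2 = (6270 + 19300)/2 = 12785 km.
At r₁ the circular-orbit speed is v₁ = √(μ/r₁) = 1.194 km/s.
Transfer-orbit speed at r₁ (vis-viva equation): v_p = √[μ(2/r₁ − 1/a_t)] = 1.467 km/s.
First burn Δv₁ = |v_p − v₁| = 0.2730 km/s.
At r₂, v₂ = √(μ/r₂) = 0.6805 km/s.
Transfer-orbit speed at r₂: v_a = √[μ(2/r₂ − 1/a_t)] = 0.4766 km/s.
Second burn Δv₂ = |v₂ − v_a| = 0.2039 km/s.
Total Δv = Δv₁ + Δv₂ = 0.4769 km/s.

Δv = 477 m/s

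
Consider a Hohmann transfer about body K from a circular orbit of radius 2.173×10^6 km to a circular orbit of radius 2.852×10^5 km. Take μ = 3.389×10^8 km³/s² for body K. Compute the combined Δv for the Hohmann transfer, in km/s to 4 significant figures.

Δv = 17.84 km/s

Semi-major axis of the transfer orbit: a_t = (2.173×10^6 + 2.852×10^5)/2 = 1.2291×10^6 km.
Circular speed at r₁: v₁ = √(μ/r₁) = √(3.389×10^8/2.173×10^6) = 12.4884 km/s.
Transfer-orbit speed at r₁ (vis-viva equation): v_a = √[μ(2/r₁ − 1/a_t)] = 6.01571 km/s.
First burn Δv₁ = |v_a − v₁| = 6.4727 km/s.
Circular speed at r₂: v₂ = √(μ/r₂) = 34.472 km/s.
Transfer-orbit speed at r₂: v_p = √[μ(2/r₂ − 1/a_t)] = 45.835 km/s.
Second burn Δv₂ = |v₂ − v_p| = 11.363 km/s.
Total Δv = Δv₁ + Δv₂ = 17.84 km/s.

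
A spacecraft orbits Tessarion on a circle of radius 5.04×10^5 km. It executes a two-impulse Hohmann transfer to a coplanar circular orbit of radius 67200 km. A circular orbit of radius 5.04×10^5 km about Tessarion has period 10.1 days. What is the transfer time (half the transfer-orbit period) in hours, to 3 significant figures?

From Kepler's third law T² = 4π²r³/μ at r = 5.04×10^5 km, T = 10.1 days = 10.1 × 86400 s = 8.7264×10^5 s: μ = 4π²r³/T² = 6.63714×10^6 km³/s².
The Hohmann ellipse has a_t = (r₁ + r₂)/2 = 2.856×10^5 km.
Transfer time t = π√(a_t³/μ) = π√((2.856×10^5)³ / 6.63714×10^6) = 1.861×10^5 s.
Converting: 1.861×10^5 s ÷ 3600 s/hour = 51.7 hours.

t = 51.7 hours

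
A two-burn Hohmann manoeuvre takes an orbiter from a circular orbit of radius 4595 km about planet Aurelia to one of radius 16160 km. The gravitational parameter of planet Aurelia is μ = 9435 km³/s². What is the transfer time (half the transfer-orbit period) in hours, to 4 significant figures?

t = 9.498 hours

The Hohmann ellipse has a_t = (r₁ + r₂)/2 = 10377.5 km.
Transfer time t = π√(a_t³/μ) = π√((10377.5)³ / 9435) = 34191.5 s.
Converting: 34191.5 s ÷ 3600 s/hour = 9.498 hours.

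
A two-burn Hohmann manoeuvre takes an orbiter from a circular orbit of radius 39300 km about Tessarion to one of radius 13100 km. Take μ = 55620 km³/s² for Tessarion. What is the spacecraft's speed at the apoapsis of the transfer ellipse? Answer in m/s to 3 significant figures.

Semi-major axis of the transfer orbit: a_t = (39300 + 13100)/2 = 26200 km.
The apoapsis of the transfer ellipse is at r = 39300 km.
Vis-viva: v = √[μ(2/r − 1/a_t)] = √[55620 × (2/39300 − 1/26200)] = 0.8412 km/s.

v = 841 m/s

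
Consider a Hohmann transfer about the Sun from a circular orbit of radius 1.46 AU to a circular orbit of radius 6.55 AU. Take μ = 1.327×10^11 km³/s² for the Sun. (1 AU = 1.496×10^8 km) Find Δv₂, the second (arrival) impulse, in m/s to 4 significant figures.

In km: r₁ = 1.46 × 1.496×10^8 = 2.18416×10^8 km; r₂ = 6.55 × 1.496×10^8 = 9.7988×10^8 km.
Semi-major axis of the transfer orbit: a_t = (2.18416×10^8 + 9.7988×10^8)/2 = 5.99148×10^8 km.
On the circular orbit at r = 9.7988×10^8 km, v_c = √(μ/r) = 11.637 km/s.
Transfer-orbit speed at the same r (vis-viva, a = a_t): v_t = √[μ(2/r − 1/a_t)] = 7.0263 km/s.
Δv₂ = |v_t − v_c| = |7.0263 − 11.637| = 4.611 km/s.

Δv₂ = 4611 m/s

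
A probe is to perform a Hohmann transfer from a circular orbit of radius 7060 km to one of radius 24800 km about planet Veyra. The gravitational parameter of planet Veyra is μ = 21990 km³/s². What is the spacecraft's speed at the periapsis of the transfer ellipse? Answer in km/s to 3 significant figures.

v = 2.20 km/s

The Hohmann ellipse has a_t = (r₁ + r₂)/2 = 15930 km.
At periapsis, r = 7060 km.
Applying v² = μ(2/r − 1/a_t): v = 2.202 km/s.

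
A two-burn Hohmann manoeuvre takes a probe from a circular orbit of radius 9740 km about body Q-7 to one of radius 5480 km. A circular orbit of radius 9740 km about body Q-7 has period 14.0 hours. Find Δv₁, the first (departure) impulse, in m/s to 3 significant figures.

Δv₁ = 184 m/s

From Kepler's third law T² = 4π²r³/μ at r = 9740 km, T = 14.0 hours = 14.0 × 3600 s = 50400 s: μ = 4π²r³/T² = 14360.7 km³/s².
Semi-major axis of the transfer orbit: a_t = (9740 + 5480)/2 = 7610 km.
Circular speed at r = 9740 km: v_c = √(μ/r) = 1.214250 km/s.
Transfer-orbit speed at the same r (vis-viva, a = a_t): v_t = √[μ(2/r − 1/a_t)] = 1.030401 km/s.
Δv₁ = |v_t − v_c| = |1.030401 − 1.214250| = 0.1838 km/s.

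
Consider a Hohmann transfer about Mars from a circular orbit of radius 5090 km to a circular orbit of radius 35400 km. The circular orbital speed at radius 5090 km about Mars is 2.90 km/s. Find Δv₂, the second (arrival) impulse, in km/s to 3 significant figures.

From the circular-orbit relation v² = μ/r at r = 5090 km: μ = v²r = (2.90)² × 5090 = 42806.9 km³/s².
The Hohmann ellipse has a_t = (r₁ + r₂)/2 = 20245 km.
On the circular orbit at r = 35400 km, v_c = √(μ/r) = 1.0997 km/s.
Transfer-orbit speed at the same r (vis-viva, a = a_t): v_t = √[μ(2/r − 1/a_t)] = 0.55139 km/s.
Δv₂ = |v_t − v_c| = |0.55139 − 1.0997| = 0.5483 km/s.

Δv₂ = 0.548 km/s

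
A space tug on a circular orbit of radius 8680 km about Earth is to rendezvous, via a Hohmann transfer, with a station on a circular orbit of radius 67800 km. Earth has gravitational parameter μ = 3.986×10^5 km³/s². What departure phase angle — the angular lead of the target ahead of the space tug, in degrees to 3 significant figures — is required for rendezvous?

Transfer-ellipse semi-major axis a_t = (r₁ + r₂)/2 = (8680 + 67800)/2 = 38240 km.
The half-period of the transfer ellipse is t = π√(a_t³/μ) = 37210 s.
Target angular speed ω₂ = √(μ/r₂³) = 3.5762×10^-5 rad/s.
Angle swept by the target during transfer: ω₂·t = 1.3307 rad = 76.24°.
Arrival is 180° from departure on the ellipse, so φ = 180° − 76.24° = 104°.

φ = 104°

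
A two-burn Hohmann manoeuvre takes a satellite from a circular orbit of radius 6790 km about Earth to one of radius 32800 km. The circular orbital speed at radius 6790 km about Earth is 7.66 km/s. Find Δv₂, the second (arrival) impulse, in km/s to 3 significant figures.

Δv₂ = 1.44 km/s

From the circular-orbit relation v² = μ/r at r = 6790 km: μ = v²r = (7.66)² × 6790 = 3.98407×10^5 km³/s².
Semi-major axis of the transfer orbit: a_t = (6790 + 32800)/2 = 19795 km.
Circular speed at r = 32800 km: v_c = √(μ/r) = 3.485 km/s.
Transfer-orbit speed at the same r (vis-viva, a = a_t): v_t = √[μ(2/r − 1/a_t)] = 2.041 km/s.
Δv₂ = |v_t − v_c| = |2.041 − 3.485| = 1.444 km/s.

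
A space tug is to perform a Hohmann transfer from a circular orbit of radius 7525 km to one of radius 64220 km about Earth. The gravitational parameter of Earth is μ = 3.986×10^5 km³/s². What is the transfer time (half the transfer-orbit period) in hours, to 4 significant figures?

Semi-major axis of the transfer orbit: a_t = (7525 + 64220)/2 = 35872.5 km.
Half the transfer-orbit period gives t = π√(a_t³/μ) = 33808 s.
Converting: 33808 s ÷ 3600 s/hour = 9.391 hours.

t = 9.391 hours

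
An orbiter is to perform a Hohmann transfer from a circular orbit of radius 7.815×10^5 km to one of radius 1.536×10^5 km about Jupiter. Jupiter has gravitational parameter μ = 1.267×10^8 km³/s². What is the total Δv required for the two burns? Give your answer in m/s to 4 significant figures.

The Hohmann ellipse has a_t = (r₁ + r₂)/2 = 4.6755×10^5 km.
Circular speed at r₁: v₁ = √(μ/r₁) = √(1.267×10^8/7.815×10^5) = 12.733 km/s.
On the transfer ellipse at r₁, v² = μ(2/r − 1/a) gives v_a = √[μ(2/r₁ − 1/a_t)] = 7.2980 km/s.
First burn Δv₁ = |v_a − v₁| = 5.435 km/s.
Circular speed at r₂: v₂ = √(μ/r₂) = 28.721 km/s.
Transfer-orbit speed at r₂: v_p = √[μ(2/r₂ − 1/a_t)] = 37.132 km/s.
Second burn Δv₂ = |v₂ − v_p| = 8.411 km/s.
Total Δv = Δv₁ + Δv₂ = 13.85 km/s.

Δv = 13850 m/s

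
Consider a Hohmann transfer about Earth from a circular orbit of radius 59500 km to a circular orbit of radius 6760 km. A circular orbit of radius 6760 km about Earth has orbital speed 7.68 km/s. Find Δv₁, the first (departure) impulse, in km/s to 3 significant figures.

Δv₁ = 1.42 km/s

From the circular-orbit relation v² = μ/r at r = 6760 km: μ = v²r = (7.68)² × 6760 = 3.98721×10^5 km³/s².
Transfer-ellipse semi-major axis a_t = (r₁ + r₂)/2 = (59500 + 6760)/2 = 33130 km.
Circular speed at r = 59500 km: v_c = √(μ/r) = 2.5887 km/s.
Vis-viva on the transfer ellipse at r = 59500 km gives v_t = √[μ(2/r − 1/a_t)] = 1.1693 km/s.
Δv₁ = |v_t − v_c| = |1.1693 − 2.5887| = 1.419 km/s.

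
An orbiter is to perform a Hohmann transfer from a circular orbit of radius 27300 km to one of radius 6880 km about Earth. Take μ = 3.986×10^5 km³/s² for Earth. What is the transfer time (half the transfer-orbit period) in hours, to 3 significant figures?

Semi-major axis of the transfer orbit: a_t = (27300 + 6880)/2 = 17090 km.
By Kepler's third law the transfer-orbit period is T = 2π√(a_t³/μ), so t = T/2 = 11120 s.
Converting: 11120 s ÷ 3600 s/hour = 3.09 hours.

t = 3.09 hours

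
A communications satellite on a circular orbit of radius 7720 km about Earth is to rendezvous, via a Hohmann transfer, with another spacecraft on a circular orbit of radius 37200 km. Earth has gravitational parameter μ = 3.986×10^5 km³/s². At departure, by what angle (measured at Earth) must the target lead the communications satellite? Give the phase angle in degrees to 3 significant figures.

Transfer-ellipse semi-major axis a_t = (r₁ + r₂)/2 = (7720 + 37200)/2 = 22460 km.
Transfer time t = π√(a_t³/μ) = 16750 s.
The target's mean motion on its circular orbit is ω₂ = √(μ/r₂³) = 8.799×10^-5 rad/s.
Angle swept by the target during transfer: ω₂·t = 1.4738 rad = 84.44°.
Arrival is 180° from departure on the ellipse, so φ = 180° − 84.44° = 95.6°.

φ = 95.6°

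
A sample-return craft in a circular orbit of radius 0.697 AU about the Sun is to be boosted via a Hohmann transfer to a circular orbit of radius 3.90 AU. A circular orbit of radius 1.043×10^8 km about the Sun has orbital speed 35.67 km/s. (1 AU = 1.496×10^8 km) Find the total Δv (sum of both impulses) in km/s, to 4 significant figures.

Δv = 17.57 km/s

From the circular-orbit relation v² = μ/r at r = 1.043×10^8 km: μ = v²r = (35.67)² × 1.043×10^8 = 1.32706×10^11 km³/s².
In km: r₁ = 0.697 × 1.496×10^8 = 1.042712×10^8 km; r₂ = 3.90 × 1.496×10^8 = 5.8344×10^8 km.
The Hohmann ellipse has a_t = (r₁ + r₂)/2 = 3.438556×10^8 km.
Circular speed at r₁: v₁ = √(μ/r₁) = √(1.32706×10^11/1.042712×10^8) = 35.675 km/s.
On the transfer ellipse at r₁, vis-viva equation gives v_p = √[μ(2/r₁ − 1/a_t)] = 46.470 km/s.
First burn Δv₁ = |v_p − v₁| = 10.795 km/s.
Circular speed at r₂: v₂ = √(μ/r₂) = 15.0816 km/s.
Transfer-orbit speed at r₂: v_a = √[μ(2/r₂ − 1/a_t)] = 8.30503 km/s.
Second burn Δv₂ = |v₂ − v_a| = 6.7766 km/s.
Δv = Δv₁ + Δv₂ = 10.795 + 6.7766 = 17.57 km/s.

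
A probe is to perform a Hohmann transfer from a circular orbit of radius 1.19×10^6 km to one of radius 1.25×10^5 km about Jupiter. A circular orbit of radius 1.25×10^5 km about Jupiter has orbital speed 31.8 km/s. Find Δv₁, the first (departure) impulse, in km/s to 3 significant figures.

Δv₁ = 5.81 km/s

From the circular-orbit relation v² = μ/r at r = 1.25×10^5 km: μ = v²r = (31.8)² × 1.25×10^5 = 1.26405×10^8 km³/s².
The Hohmann ellipse has a_t = (r₁ + r₂)/2 = 6.575×10^5 km.
Circular speed at r = 1.190×10^6 km: v_c = √(μ/r) = 10.3064 km/s.
Vis-viva on the transfer ellipse at r = 1.190×10^6 km gives v_t = √[μ(2/r − 1/a_t)] = 4.49382 km/s.
Δv₁ = |v_t − v_c| = |4.49382 − 10.3064| = 5.813 km/s.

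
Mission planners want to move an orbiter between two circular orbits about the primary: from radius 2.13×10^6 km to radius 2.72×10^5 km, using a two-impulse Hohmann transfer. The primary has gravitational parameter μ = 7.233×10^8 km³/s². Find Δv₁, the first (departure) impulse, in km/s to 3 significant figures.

Transfer-ellipse semi-major axis a_t = (r₁ + r₂)/2 = (2.130×10^6 + 2.720×10^5)/2 = 1.201×10^6 km.
On the circular orbit at r = 2.130×10^6 km, v_c = √(μ/r) = 18.428 km/s.
Vis-viva on the transfer ellipse at r = 2.130×10^6 km gives v_t = √[μ(2/r − 1/a_t)] = 8.7697 km/s.
Δv₁ = |v_t − v_c| = |8.7697 − 18.428| = 9.658 km/s.

Δv₁ = 9.66 km/s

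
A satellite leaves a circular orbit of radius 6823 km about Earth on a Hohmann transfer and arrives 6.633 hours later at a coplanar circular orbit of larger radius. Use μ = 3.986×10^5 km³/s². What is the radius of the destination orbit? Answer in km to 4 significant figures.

Transfer time t = 6.633 hours = 23878.8 s, and t = π√(a_t³/μ).
So a_t = (μ t²/π²)^(1/3) = (3.986×10^5 × (23878.8)² / π²)^(1/3) = 28450 km.
Since a_t = (r₁ + r₂)/2, r₂ = 2a_t − r₁ = 2×28450 − 6823 = 50077 km.

r₂ = 50080 km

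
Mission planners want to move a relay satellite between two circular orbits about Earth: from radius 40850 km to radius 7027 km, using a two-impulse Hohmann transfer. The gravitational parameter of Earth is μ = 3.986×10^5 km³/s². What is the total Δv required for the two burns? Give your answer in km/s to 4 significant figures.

Δv = 3.738 km/s

Semi-major axis of the transfer orbit: a_t = (40850 + 7027)/2 = 23938.5 km.
Circular speed at r₁: v₁ = √(μ/r₁) = √(3.986×10^5/40850) = 3.1237 km/s.
Transfer-orbit speed at r₁ (v² = μ(2/r − 1/a)): v_a = √[μ(2/r₁ − 1/a_t)] = 1.6924 km/s.
First burn Δv₁ = |v_a − v₁| = 1.431 km/s.
At r₂, v₂ = √(μ/r₂) = 7.532 km/s.
Transfer-orbit speed at r₂: v_p = √[μ(2/r₂ − 1/a_t)] = 9.839 km/s.
Second burn Δv₂ = |v₂ − v_p| = 2.307 km/s.
Total Δv = Δv₁ + Δv₂ = 3.738 km/s.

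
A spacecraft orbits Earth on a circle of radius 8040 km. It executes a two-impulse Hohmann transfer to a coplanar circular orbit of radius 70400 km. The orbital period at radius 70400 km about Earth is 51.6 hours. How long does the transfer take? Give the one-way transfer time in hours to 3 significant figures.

From Kepler's third law T² = 4π²r³/μ at r = 70400 km, T = 51.6 hours = 51.6 × 3600 s = 1.8576×10^5 s: μ = 4π²r³/T² = 3.99184×10^5 km³/s².
Semi-major axis of the transfer orbit: a_t = (8040 + 70400)/2 = 39220 km.
By Kepler's third law the transfer-orbit period is T = 2π√(a_t³/μ), so t = T/2 = 38620 s.
Converting: 38620 s ÷ 3600 s/hour = 10.7 hours.

t = 10.7 hours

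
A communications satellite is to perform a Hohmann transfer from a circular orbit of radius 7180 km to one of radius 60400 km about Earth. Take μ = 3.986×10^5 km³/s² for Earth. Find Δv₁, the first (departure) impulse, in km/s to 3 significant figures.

Δv₁ = 2.51 km/s

Transfer-ellipse semi-major axis a_t = (r₁ + r₂)/2 = (7180 + 60400)/2 = 33790 km.
Circular speed at r = 7180 km: v_c = √(μ/r) = 7.451 km/s.
Transfer-orbit speed at the same r (vis-viva, a = a_t): v_t = √[μ(2/r − 1/a_t)] = 9.962 km/s.
Δv₁ = |v_t − v_c| = |9.962 − 7.451| = 2.511 km/s.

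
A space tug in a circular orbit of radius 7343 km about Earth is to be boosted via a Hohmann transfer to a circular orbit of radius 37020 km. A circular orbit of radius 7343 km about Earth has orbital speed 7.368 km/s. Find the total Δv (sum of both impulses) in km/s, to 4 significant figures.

Δv = 3.544 km/s

From the circular-orbit relation v² = μ/r at r = 7343 km: μ = v²r = (7.368)² × 7343 = 3.98633×10^5 km³/s².
Transfer-ellipse semi-major axis a_t = (r₁ + r₂)/2 = (7343 + 37020)/2 = 22181.5 km.
Circular speed at r₁: v₁ = √(μ/r₁) = √(3.98633×10^5/7343) = 7.368 km/s.
Transfer-orbit speed at r₁ (vis-viva equation): v_p = √[μ(2/r₁ − 1/a_t)] = 9.519 km/s.
First burn Δv₁ = |v_p − v₁| = 2.151 km/s.
Circular speed at r₂: v₂ = √(μ/r₂) = 3.281 km/s.
Transfer-orbit speed at r₂: v_a = √[μ(2/r₂ − 1/a_t)] = 1.888 km/s.
Second burn Δv₂ = |v₂ − v_a| = 1.393 km/s.
Total Δv = Δv₁ + Δv₂ = 3.544 km/s.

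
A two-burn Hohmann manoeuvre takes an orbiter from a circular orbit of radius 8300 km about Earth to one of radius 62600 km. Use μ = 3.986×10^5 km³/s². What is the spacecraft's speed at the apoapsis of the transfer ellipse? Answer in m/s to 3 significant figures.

v = 1220 m/s

Semi-major axis of the transfer orbit: a_t = (8300 + 62600)/2 = 35450 km.
At apoapsis, r = 62600 km.
From the vis-viva equation, v = √[μ(2/r − 1/a_t)] = 1.221 km/s.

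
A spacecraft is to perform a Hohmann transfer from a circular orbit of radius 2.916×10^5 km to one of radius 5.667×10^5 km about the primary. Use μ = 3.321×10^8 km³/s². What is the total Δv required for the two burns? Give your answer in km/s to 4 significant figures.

Transfer-ellipse semi-major axis a_t = (r₁ + r₂)/2 = (2.916×10^5 + 5.667×10^5)/2 = 4.2915×10^5 km.
At r₁ the circular-orbit speed is v₁ = √(μ/r₁) = 33.747 km/s.
Transfer-orbit speed at r₁ (vis-viva equation): v_p = √[μ(2/r₁ − 1/a_t)] = 38.780 km/s.
First burn Δv₁ = |v_p − v₁| = 5.033 km/s.
Circular speed at r₂: v₂ = √(μ/r₂) = 24.208 km/s.
Transfer-orbit speed at r₂: v_a = √[μ(2/r₂ − 1/a_t)] = 19.955 km/s.
Second burn Δv₂ = |v₂ − v_a| = 4.253 km/s.
Total Δv = Δv₁ + Δv₂ = 9.286 km/s.

Δv = 9.286 km/s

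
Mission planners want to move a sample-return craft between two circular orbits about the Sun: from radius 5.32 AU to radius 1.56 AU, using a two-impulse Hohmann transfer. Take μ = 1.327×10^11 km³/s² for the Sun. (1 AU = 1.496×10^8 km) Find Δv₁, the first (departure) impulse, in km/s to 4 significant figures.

Δv₁ = 4.217 km/s

In km: r₁ = 5.32 × 1.496×10^8 = 7.95872×10^8 km; r₂ = 1.56 × 1.496×10^8 = 2.33376×10^8 km.
Semi-major axis of the transfer orbit: a_t = (7.95872×10^8 + 2.33376×10^8)/2 = 5.14624×10^8 km.
On the circular orbit at r = 7.95872×10^8 km, v_c = √(μ/r) = 12.9126 km/s.
Transfer-orbit speed at the same r (vis-viva, a = a_t): v_t = √[μ(2/r − 1/a_t)] = 8.69555 km/s.
Δv₁ = |v_t − v_c| = |8.69555 − 12.9126| = 4.217 km/s.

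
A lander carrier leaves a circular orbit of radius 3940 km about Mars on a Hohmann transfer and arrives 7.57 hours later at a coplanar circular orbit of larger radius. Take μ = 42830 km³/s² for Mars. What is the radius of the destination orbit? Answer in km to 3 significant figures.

r₂ = 25600 km

Transfer time t = 7.57 hours = 27252 s, and t = π√(a_t³/μ).
So a_t = (μ t²/π²)^(1/3) = (42830 × (27252)² / π²)^(1/3) = 14771 km.
Since a_t = (r₁ + r₂)/2, r₂ = 2a_t − r₁ = 2×14771 − 3940 = 25602 km.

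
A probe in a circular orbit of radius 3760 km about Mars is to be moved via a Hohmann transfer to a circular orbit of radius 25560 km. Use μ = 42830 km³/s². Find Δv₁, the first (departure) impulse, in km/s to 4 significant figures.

Δv₁ = 1.081 km/s

The Hohmann ellipse has a_t = (r₁ + r₂)/2 = 14660 km.
Circular speed at r = 3760 km: v_c = √(μ/r) = 3.375 km/s.
Transfer-orbit speed at the same r (vis-viva, a = a_t): v_t = √[μ(2/r − 1/a_t)] = 4.456 km/s.
Δv₁ = |v_t − v_c| = |4.456 − 3.375| = 1.081 km/s.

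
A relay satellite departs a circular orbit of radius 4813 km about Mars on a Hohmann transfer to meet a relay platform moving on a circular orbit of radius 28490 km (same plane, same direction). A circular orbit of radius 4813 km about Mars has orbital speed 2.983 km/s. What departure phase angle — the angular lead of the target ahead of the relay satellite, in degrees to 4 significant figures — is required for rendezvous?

From the circular-orbit relation v² = μ/r at r = 4813 km: μ = v²r = (2.983)² × 4813 = 42827.5 km³/s².
Semi-major axis of the transfer orbit: a_t = (4813 + 28490)/2 = 16651.5 km.
Transfer time t = π√(a_t³/μ) = 32619 s.
Target angular speed ω₂ = √(μ/r₂³) = 4.3035×10^-5 rad/s.
Angle swept by the target during transfer: ω₂·t = 1.4038 rad = 80.43°.
The relay satellite traverses 180° on the transfer ellipse, so the target must lead by 180° − 80.43° = 99.57°.

φ = 99.57°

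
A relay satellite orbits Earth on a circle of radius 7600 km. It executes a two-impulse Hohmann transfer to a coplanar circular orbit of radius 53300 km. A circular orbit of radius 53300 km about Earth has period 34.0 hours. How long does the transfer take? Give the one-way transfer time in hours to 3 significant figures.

t = 7.34 hours

From Kepler's third law T² = 4π²r³/μ at r = 53300 km, T = 34.0 hours = 34.0 × 3600 s = 1.224×10^5 s: μ = 4π²r³/T² = 3.99005×10^5 km³/s².
The Hohmann ellipse has a_t = (r₁ + r₂)/2 = 30450 km.
Transfer time t = π√(a_t³/μ) = π√((30450)³ / 3.99005×10^5) = 26430 s.
Converting: 26430 s ÷ 3600 s/hour = 7.34 hours.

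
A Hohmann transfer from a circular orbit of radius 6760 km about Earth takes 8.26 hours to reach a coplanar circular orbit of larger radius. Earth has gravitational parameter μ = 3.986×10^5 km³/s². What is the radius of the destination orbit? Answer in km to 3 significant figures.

r₂ = 59100 km

Transfer time t = 8.26 hours = 29736 s, and t = π√(a_t³/μ).
So a_t = (μ t²/π²)^(1/3) = (3.986×10^5 × (29736)² / π²)^(1/3) = 32931 km.
Since a_t = (r₁ + r₂)/2, r₂ = 2a_t − r₁ = 2×32931 − 6760 = 59102 km.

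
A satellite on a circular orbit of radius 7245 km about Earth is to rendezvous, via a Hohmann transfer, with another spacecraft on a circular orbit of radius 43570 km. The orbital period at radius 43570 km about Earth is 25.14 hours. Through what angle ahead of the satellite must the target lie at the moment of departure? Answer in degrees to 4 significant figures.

From Kepler's third law T² = 4π²r³/μ at r = 43570 km, T = 25.14 hours = 25.14 × 3600 s = 90504 s: μ = 4π²r³/T² = 3.98646×10^5 km³/s².
Semi-major axis of the transfer orbit: a_t = (7245 + 43570)/2 = 25407.5 km.
The half-period of the transfer ellipse is t = π√(a_t³/μ) = 20150 s.
The target's mean motion on its circular orbit is ω₂ = √(μ/r₂³) = 6.942×10^-5 rad/s.
Angle swept by the target during transfer: ω₂·t = 1.399 rad = 80.16°.
Arrival is 180° from departure on the ellipse, so φ = 180° − 80.16° = 99.84°.

φ = 99.84°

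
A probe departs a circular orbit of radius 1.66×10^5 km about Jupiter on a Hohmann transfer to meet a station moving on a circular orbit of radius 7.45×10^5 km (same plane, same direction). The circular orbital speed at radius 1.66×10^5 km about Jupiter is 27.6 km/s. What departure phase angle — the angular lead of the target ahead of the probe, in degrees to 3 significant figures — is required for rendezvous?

φ = 93.9°

From the circular-orbit relation v² = μ/r at r = 1.66×10^5 km: μ = v²r = (27.6)² × 1.66×10^5 = 1.26452×10^8 km³/s².
Transfer-ellipse semi-major axis a_t = (r₁ + r₂)/2 = (1.660×10^5 + 7.450×10^5)/2 = 4.555×10^5 km.
Transfer time t = π√(a_t³/μ) = 85885.4 s.
Target angular speed ω₂ = √(μ/r₂³) = 1.74875×10^-5 rad/s.
Angle swept by the target during transfer: ω₂·t = 1.50192 rad = 86.054°.
Arrival is 180° from departure on the ellipse, so φ = 180° − 86.054° = 93.9°.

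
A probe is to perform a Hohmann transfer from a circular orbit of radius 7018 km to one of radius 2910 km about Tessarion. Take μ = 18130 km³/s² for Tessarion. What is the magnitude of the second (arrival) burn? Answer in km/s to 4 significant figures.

Transfer-ellipse semi-major axis a_t = (r₁ + r₂)/2 = (7018 + 2910)/2 = 4964 km.
Circular speed at r = 2910 km: v_c = √(μ/r) = 2.49604 km/s.
Transfer-orbit speed at the same r (vis-viva, a = a_t): v_t = √[μ(2/r − 1/a_t)] = 2.96786 km/s.
Δv₂ = |v_t − v_c| = |2.96786 − 2.49604| = 0.4718 km/s.

Δv₂ = 0.4718 km/s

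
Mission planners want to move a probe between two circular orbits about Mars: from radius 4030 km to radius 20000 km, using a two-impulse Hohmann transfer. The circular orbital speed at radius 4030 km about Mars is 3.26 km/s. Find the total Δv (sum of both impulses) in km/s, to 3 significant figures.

Δv = 1.56 km/s

From the circular-orbit relation v² = μ/r at r = 4030 km: μ = v²r = (3.26)² × 4030 = 42829.2 km³/s².
Semi-major axis of the transfer orbit: a_t = (4030 + 20000)/2 = 12015 km.
Circular speed at r₁: v₁ = √(μ/r₁) = √(42829.2/4030) = 3.260 km/s.
On the transfer ellipse at r₁, v² = μ(2/r − 1/a) gives v_p = √[μ(2/r₁ − 1/a_t)] = 4.206 km/s.
First burn Δv₁ = |v_p − v₁| = 0.9460 km/s.
Circular speed at r₂: v₂ = √(μ/r₂) = 1.4634 km/s.
Transfer-orbit speed at r₂: v_a = √[μ(2/r₂ − 1/a_t)] = 0.84751 km/s.
Second burn Δv₂ = |v₂ − v_a| = 0.6159 km/s.
Δv = Δv₁ + Δv₂ = 0.9460 + 0.6159 = 1.562 km/s.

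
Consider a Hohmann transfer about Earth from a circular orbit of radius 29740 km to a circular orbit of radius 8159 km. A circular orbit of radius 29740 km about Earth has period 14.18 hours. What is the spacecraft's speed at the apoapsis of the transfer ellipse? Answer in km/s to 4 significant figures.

v = 2.402 km/s

From Kepler's third law T² = 4π²r³/μ at r = 29740 km, T = 14.18 hours = 14.18 × 3600 s = 51048 s: μ = 4π²r³/T² = 3.98497×10^5 km³/s².
Transfer-ellipse semi-major axis a_t = (r₁ + r₂)/2 = (29740 + 8159)/2 = 18949.5 km.
At apoapsis, r = 29740 km.
Vis-viva: v = √[μ(2/r − 1/a_t)] = √[3.98497×10^5 × (2/29740 − 1/18949.5)] = 2.402 km/s.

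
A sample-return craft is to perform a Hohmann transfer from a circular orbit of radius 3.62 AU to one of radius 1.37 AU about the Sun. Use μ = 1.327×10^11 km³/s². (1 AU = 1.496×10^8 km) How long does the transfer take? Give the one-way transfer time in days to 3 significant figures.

t = 720 days

In km: r₁ = 3.62 × 1.496×10^8 = 5.41552×10^8 km; r₂ = 1.37 × 1.496×10^8 = 2.04952×10^8 km.
Semi-major axis of the transfer orbit: a_t = (5.41552×10^8 + 2.04952×10^8)/2 = 3.73252×10^8 km.
Half the transfer-orbit period gives t = π√(a_t³/μ) = 6.219×10^7 s.
Converting: 6.219×10^7 s ÷ 86400 s/day = 720 days.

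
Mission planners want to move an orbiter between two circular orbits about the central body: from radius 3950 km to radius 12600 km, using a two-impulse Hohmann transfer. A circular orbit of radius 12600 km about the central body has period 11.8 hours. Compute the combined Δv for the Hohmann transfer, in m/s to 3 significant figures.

From Kepler's third law T² = 4π²r³/μ at r = 12600 km, T = 11.8 hours = 11.8 × 3600 s = 42480 s: μ = 4π²r³/T² = 43762.5 km³/s².
Semi-major axis of the transfer orbit: a_t = (3950 + 12600)/2 = 8275 km.
Circular speed at r₁: v₁ = √(μ/r₁) = √(43762.5/3950) = 3.328531 km/s.
Transfer-orbit speed at r₁ (v² = μ(2/r − 1/a)): v_p = √[μ(2/r₁ − 1/a_t)] = 4.107276 km/s.
First burn Δv₁ = |v_p − v₁| = 0.7787 km/s.
At r₂, v₂ = √(μ/r₂) = 1.8637 km/s.
Transfer-orbit speed at r₂: v_a = √[μ(2/r₂ − 1/a_t)] = 1.2876 km/s.
Second burn Δv₂ = |v₂ − v_a| = 0.5761 km/s.
Total Δv = Δv₁ + Δv₂ = 1.355 km/s.

Δv = 1350 m/s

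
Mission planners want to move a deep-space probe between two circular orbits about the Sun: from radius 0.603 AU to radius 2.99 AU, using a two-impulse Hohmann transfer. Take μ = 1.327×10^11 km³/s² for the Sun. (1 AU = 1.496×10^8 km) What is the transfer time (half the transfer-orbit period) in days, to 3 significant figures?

t = 440 days

In km: r₁ = 0.603 × 1.496×10^8 = 9.02088×10^7 km; r₂ = 2.99 × 1.496×10^8 = 4.47304×10^8 km.
Transfer-ellipse semi-major axis a_t = (r₁ + r₂)/2 = (9.02088×10^7 + 4.47304×10^8)/2 = 2.687564×10^8 km.
Transfer time t = π√(a_t³/μ) = π√((2.687564×10^8)³ / 1.327×10^11) = 3.800×10^7 s.
Converting: 3.800×10^7 s ÷ 86400 s/day = 440 days.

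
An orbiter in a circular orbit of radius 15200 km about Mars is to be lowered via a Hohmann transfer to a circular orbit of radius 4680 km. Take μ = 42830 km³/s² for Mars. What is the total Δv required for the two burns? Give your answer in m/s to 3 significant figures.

The Hohmann ellipse has a_t = (r₁ + r₂)/2 = 9940 km.
Circular speed at r₁: v₁ = √(μ/r₁) = √(42830/15200) = 1.6786 km/s.
Transfer-orbit speed at r₁ (v² = μ(2/r − 1/a)): v_a = √[μ(2/r₁ − 1/a_t)] = 1.1518 km/s.
First burn Δv₁ = |v_a − v₁| = 0.5268 km/s.
At r₂, v₂ = √(μ/r₂) = 3.025179 km/s.
Transfer-orbit speed at r₂: v_p = √[μ(2/r₂ − 1/a_t)] = 3.740931 km/s.
Second burn Δv₂ = |v₂ − v_p| = 0.7158 km/s.
Δv = Δv₁ + Δv₂ = 0.5268 + 0.7158 = 1.243 km/s.

Δv = 1240 m/s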